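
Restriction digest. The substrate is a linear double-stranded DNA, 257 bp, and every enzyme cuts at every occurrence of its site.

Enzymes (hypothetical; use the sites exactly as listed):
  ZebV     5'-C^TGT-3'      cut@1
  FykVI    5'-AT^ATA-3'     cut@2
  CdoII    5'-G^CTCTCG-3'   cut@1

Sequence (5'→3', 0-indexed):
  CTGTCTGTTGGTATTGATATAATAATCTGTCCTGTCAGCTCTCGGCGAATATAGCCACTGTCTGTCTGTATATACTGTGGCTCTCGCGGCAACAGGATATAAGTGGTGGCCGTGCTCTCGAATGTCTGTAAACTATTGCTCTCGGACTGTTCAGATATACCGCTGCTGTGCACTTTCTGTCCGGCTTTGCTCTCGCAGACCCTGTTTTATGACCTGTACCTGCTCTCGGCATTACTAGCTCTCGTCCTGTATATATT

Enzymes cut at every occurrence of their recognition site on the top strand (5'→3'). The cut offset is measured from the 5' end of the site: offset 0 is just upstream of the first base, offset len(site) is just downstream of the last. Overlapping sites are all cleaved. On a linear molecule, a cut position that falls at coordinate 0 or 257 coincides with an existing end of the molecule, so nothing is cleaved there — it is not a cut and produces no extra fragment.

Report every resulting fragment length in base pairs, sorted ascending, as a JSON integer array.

Per-enzyme occurrences:
  ZebV CTGT/1: at [0, 4, 26, 31, 57, 61, 65, 74, 125, 146, 165, 176, 201, 213, 246] ⇒ [1, 5, 27, 32, 58, 62, 66, 75, 126, 147, 166, 177, 202, 214, 247]
  FykVI ATATA/2: at [16, 48, 69, 96, 154, 250] ⇒ [18, 50, 71, 98, 156, 252]
  CdoII GCTCTCG/1: at [37, 79, 113, 137, 188, 221, 237] ⇒ [38, 80, 114, 138, 189, 222, 238]

All cut coordinates (distinct, sorted): [1, 5, 18, 27, 32, 38, 50, 58, 62, 66, 71, 75, 80, 98, 114, 126, 138, 147, 156, 166, 177, 189, 202, 214, 222, 238, 247, 252]

Fragments:
  [0,1): 1 bp
  [1,5): 4 bp
  [5,18): 13 bp
  [18,27): 9 bp
  [27,32): 5 bp
  [32,38): 6 bp
  [38,50): 12 bp
  [50,58): 8 bp
  [58,62): 4 bp
  [62,66): 4 bp
  [66,71): 5 bp
  [71,75): 4 bp
  [75,80): 5 bp
  [80,98): 18 bp
  [98,114): 16 bp
  [114,126): 12 bp
  [126,138): 12 bp
  [138,147): 9 bp
  [147,156): 9 bp
  [156,166): 10 bp
  [166,177): 11 bp
  [177,189): 12 bp
  [189,202): 13 bp
  [202,214): 12 bp
  [214,222): 8 bp
  [222,238): 16 bp
  [238,247): 9 bp
  [247,252): 5 bp
  [252,257): 5 bp

[1,4,4,4,4,5,5,5,5,5,6,8,8,9,9,9,9,10,11,12,12,12,12,12,13,13,16,16,18]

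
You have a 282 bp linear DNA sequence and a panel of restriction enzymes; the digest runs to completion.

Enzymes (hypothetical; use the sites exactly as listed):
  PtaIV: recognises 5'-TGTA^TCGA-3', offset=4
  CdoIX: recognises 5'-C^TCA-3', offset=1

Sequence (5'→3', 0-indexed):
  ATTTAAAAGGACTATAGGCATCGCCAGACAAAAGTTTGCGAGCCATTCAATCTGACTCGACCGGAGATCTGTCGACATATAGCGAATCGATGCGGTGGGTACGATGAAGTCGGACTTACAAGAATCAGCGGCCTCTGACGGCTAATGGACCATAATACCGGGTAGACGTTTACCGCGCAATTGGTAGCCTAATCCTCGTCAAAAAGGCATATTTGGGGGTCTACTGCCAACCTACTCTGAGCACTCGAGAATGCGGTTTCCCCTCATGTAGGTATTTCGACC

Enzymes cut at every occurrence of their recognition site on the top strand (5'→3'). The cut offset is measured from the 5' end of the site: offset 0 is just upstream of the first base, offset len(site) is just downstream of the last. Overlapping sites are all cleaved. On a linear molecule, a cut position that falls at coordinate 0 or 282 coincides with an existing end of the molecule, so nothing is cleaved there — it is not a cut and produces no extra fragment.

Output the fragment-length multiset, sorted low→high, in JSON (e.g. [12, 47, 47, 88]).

[19,263]

Scan for sites:
  PtaIV (TGTATCGA, off=4): no sites
  CdoIX CTCA/1: at [262] ⇒ [263]

All cut coordinates (distinct, sorted): [263]

Fragments:
  [0,263): 263 bp
  [263,282): 19 bp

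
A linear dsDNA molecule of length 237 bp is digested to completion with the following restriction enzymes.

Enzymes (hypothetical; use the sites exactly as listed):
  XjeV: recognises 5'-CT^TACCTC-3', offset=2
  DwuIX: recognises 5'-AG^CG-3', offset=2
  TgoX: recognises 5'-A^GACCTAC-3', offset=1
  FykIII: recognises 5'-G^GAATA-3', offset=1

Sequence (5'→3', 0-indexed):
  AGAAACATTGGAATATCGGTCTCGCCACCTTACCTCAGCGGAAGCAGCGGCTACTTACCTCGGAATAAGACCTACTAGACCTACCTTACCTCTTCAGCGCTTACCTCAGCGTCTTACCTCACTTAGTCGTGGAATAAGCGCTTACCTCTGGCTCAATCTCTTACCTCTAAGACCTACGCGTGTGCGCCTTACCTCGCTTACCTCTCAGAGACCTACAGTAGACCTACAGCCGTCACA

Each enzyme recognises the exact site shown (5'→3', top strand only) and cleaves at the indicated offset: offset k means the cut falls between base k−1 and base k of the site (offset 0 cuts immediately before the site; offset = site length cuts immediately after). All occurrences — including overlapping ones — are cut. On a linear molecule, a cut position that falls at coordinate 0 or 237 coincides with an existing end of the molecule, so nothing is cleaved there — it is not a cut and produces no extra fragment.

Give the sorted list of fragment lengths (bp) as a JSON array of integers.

Per-enzyme occurrences:
  XjeV CTTACCTC/2: at [28, 53, 84, 99, 112, 140, 159, 187, 196] ⇒ [30, 55, 86, 101, 114, 142, 161, 189, 198]
  DwuIX AGCG/2: at [36, 45, 95, 107, 136] ⇒ [38, 47, 97, 109, 138]
  TgoX AGACCTAC/1: at [67, 76, 169, 208, 219] ⇒ [68, 77, 170, 209, 220]
  FykIII GGAATA/1: at [9, 61, 130] ⇒ [10, 62, 131]

Pooled cuts: [10, 30, 38, 47, 55, 62, 68, 77, 86, 97, 101, 109, 114, 131, 138, 142, 161, 170, 189, 198, 209, 220]

Fragments:
  [0,10): 10 bp
  [10,30): 20 bp
  [30,38): 8 bp
  [38,47): 9 bp
  [47,55): 8 bp
  [55,62): 7 bp
  [62,68): 6 bp
  [68,77): 9 bp
  [77,86): 9 bp
  [86,97): 11 bp
  [97,101): 4 bp
  [101,109): 8 bp
  [109,114): 5 bp
  [114,131): 17 bp
  [131,138): 7 bp
  [138,142): 4 bp
  [142,161): 19 bp
  [161,170): 9 bp
  [170,189): 19 bp
  [189,198): 9 bp
  [198,209): 11 bp
  [209,220): 11 bp
  [220,237): 17 bp

[4,4,5,6,7,7,8,8,8,9,9,9,9,9,10,11,11,11,17,17,19,19,20]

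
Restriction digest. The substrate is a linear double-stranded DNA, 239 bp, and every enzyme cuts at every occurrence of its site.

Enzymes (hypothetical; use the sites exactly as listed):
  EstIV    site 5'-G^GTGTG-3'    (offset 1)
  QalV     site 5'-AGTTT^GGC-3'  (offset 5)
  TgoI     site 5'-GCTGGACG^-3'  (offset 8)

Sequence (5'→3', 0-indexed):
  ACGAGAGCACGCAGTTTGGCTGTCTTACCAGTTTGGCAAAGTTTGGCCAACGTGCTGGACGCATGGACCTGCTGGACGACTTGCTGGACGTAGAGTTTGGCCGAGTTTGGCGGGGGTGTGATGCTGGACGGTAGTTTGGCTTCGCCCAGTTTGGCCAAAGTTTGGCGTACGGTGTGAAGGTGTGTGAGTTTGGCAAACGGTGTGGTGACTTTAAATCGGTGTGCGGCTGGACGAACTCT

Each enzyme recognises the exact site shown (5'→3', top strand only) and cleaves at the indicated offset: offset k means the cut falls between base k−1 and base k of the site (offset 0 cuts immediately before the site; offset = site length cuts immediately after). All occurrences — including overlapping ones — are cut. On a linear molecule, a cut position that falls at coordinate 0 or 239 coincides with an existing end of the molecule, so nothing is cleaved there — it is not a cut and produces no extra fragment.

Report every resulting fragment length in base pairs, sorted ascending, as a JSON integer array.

Per-enzyme occurrences:
  EstIV (GGTGTG, off=1): starts [114, 170, 178, 198, 217] → cuts [115, 171, 179, 199, 218]
  QalV (AGTTTGGC, off=5): starts [12, 29, 39, 93, 103, 132, 147, 158, 186] → cuts [17, 34, 44, 98, 108, 137, 152, 163, 191]
  TgoI (GCTGGACG, off=8): starts [53, 70, 82, 122, 225] → cuts [61, 78, 90, 130, 233]

All cut coordinates (distinct, sorted): [17, 34, 44, 61, 78, 90, 98, 108, 115, 130, 137, 152, 163, 171, 179, 191, 199, 218, 233]

Fragment lengths:
  [0,17): 17 bp
  [17,34): 17 bp
  [34,44): 10 bp
  [44,61): 17 bp
  [61,78): 17 bp
  [78,90): 12 bp
  [90,98): 8 bp
  [98,108): 10 bp
  [108,115): 7 bp
  [115,130): 15 bp
  [130,137): 7 bp
  [137,152): 15 bp
  [152,163): 11 bp
  [163,171): 8 bp
  [171,179): 8 bp
  [179,191): 12 bp
  [191,199): 8 bp
  [199,218): 19 bp
  [218,233): 15 bp
  [233,239): 6 bp

[6,7,7,8,8,8,8,10,10,11,12,12,15,15,15,17,17,17,17,19]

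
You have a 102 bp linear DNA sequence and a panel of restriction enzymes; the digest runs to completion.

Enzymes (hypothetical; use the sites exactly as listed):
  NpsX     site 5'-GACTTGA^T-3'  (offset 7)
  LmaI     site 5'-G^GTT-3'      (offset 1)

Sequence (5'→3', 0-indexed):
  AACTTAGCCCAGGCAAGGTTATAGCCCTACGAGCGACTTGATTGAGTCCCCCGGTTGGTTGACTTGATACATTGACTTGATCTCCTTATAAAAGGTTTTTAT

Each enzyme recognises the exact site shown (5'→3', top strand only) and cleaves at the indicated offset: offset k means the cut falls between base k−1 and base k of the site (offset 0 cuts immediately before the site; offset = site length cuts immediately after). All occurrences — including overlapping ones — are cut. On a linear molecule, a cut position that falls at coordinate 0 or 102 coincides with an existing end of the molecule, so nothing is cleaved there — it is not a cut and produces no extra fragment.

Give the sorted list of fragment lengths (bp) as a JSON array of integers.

Site scan:
  NpsX (GACTTGAT, off=7): starts [34, 60, 73] → cuts [41, 67, 80]
  LmaI (GGTT, off=1): starts [16, 52, 56, 93] → cuts [17, 53, 57, 94]

All cut coordinates (distinct, sorted): [17, 41, 53, 57, 67, 80, 94]

Fragment lengths:
  [0,17): 17 bp
  [17,41): 24 bp
  [41,53): 12 bp
  [53,57): 4 bp
  [57,67): 10 bp
  [67,80): 13 bp
  [80,94): 14 bp
  [94,102): 8 bp

[4,8,10,12,13,14,17,24]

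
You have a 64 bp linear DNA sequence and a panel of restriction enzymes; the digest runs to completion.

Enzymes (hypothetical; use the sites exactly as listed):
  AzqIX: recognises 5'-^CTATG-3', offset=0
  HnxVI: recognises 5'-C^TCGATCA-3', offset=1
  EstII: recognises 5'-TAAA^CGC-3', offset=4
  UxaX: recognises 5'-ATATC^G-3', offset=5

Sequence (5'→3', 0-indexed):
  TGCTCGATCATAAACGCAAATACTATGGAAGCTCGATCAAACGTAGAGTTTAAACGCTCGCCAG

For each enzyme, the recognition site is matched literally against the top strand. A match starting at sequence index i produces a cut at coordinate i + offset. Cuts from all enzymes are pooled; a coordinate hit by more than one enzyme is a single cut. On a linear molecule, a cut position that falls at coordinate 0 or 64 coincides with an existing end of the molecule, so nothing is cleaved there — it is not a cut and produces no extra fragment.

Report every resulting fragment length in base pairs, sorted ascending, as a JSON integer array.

Site scan:
  AzqIX CTATG/0: at [22] ⇒ [22]
  HnxVI CTCGATCA/1: at [2, 31] ⇒ [3, 32]
  EstII TAAACGC/4: at [10, 50] ⇒ [14, 54]
  UxaX (ATATCG, off=5): no sites

Pooled cuts: [3, 14, 22, 32, 54]

Fragment lengths:
  [0,3): 3 bp
  [3,14): 11 bp
  [14,22): 8 bp
  [22,32): 10 bp
  [32,54): 22 bp
  [54,64): 10 bp

[3,8,10,10,11,22]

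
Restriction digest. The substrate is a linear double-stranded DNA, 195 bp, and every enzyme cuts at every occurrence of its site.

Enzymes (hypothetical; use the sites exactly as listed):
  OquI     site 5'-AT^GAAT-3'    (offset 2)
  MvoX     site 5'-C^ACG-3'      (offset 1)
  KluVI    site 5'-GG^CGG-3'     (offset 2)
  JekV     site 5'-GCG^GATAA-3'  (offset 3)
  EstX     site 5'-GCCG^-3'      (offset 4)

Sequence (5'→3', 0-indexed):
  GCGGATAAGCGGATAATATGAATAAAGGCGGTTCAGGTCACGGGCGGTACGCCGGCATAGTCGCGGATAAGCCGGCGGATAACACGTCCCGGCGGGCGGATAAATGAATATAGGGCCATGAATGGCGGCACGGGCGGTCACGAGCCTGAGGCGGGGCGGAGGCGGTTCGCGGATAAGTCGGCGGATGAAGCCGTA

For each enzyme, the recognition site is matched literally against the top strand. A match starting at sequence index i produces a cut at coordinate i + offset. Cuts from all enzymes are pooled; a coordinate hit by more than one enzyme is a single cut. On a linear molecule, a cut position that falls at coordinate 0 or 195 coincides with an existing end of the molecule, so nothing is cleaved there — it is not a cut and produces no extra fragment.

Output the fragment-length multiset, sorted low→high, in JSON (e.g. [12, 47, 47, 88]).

[1,2,2,2,3,4,4,5,5,5,5,6,6,6,7,8,8,9,9,9,9,10,10,11,11,12,12,14]

Site scan:
  OquI ATGAAT/2: at [17, 103, 117] ⇒ [19, 105, 119]
  MvoX CACG/1: at [38, 82, 128, 138] ⇒ [39, 83, 129, 139]
  KluVI GGCGG/2: at [26, 42, 73, 90, 94, 123, 132, 149, 154, 160, 179] ⇒ [28, 44, 75, 92, 96, 125, 134, 151, 156, 162, 181]
  JekV GCGGATAA/3: at [0, 8, 62, 74, 95, 168] ⇒ [3, 11, 65, 77, 98, 171]
  EstX GCCG/4: at [50, 70, 189] ⇒ [54, 74, 193]

Pooled cuts: [3, 11, 19, 28, 39, 44, 54, 65, 74, 75, 77, 83, 92, 96, 98, 105, 119, 125, 129, 134, 139, 151, 156, 162, 171, 181, 193]

Fragment lengths:
  [0,3): 3 bp
  [3,11): 8 bp
  [11,19): 8 bp
  [19,28): 9 bp
  [28,39): 11 bp
  [39,44): 5 bp
  [44,54): 10 bp
  [54,65): 11 bp
  [65,74): 9 bp
  [74,75): 1 bp
  [75,77): 2 bp
  [77,83): 6 bp
  [83,92): 9 bp
  [92,96): 4 bp
  [96,98): 2 bp
  [98,105): 7 bp
  [105,119): 14 bp
  [119,125): 6 bp
  [125,129): 4 bp
  [129,134): 5 bp
  [134,139): 5 bp
  [139,151): 12 bp
  [151,156): 5 bp
  [156,162): 6 bp
  [162,171): 9 bp
  [171,181): 10 bp
  [181,193): 12 bp
  [193,195): 2 bp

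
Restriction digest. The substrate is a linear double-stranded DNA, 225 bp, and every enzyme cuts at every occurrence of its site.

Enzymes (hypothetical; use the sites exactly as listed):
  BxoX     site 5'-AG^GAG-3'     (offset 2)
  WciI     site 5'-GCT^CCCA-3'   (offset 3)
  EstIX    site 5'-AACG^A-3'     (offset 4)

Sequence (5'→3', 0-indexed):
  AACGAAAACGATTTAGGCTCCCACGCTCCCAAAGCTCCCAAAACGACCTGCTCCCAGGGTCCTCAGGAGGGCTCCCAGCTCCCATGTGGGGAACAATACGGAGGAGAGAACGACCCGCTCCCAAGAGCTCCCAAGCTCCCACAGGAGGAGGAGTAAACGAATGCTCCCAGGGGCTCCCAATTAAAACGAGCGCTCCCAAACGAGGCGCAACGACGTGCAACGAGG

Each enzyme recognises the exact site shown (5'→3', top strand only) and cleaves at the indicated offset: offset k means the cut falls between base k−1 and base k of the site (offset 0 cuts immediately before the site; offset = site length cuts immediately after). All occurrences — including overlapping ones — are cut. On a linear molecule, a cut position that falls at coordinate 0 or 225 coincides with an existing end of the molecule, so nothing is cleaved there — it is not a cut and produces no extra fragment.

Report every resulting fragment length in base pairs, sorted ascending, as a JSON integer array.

[3,3,3,4,6,6,6,7,7,7,7,7,8,8,8,9,9,9,9,9,10,10,10,10,13,14,23]

Site scan:
  BxoX (AGGAG, off=2): starts [64, 101, 142, 145, 148] → cuts [66, 103, 144, 147, 150]
  WciI (GCTCCCA, off=3): starts [16, 24, 33, 49, 70, 77, 116, 126, 134, 162, 172, 191] → cuts [19, 27, 36, 52, 73, 80, 119, 129, 137, 165, 175, 194]
  EstIX (AACGA, off=4): starts [0, 6, 41, 108, 155, 184, 198, 208, 218] → cuts [4, 10, 45, 112, 159, 188, 202, 212, 222]

All cut coordinates (distinct, sorted): [4, 10, 19, 27, 36, 45, 52, 66, 73, 80, 103, 112, 119, 129, 137, 144, 147, 150, 159, 165, 175, 188, 194, 202, 212, 222]

Fragment lengths:
  [0,4): 4 bp
  [4,10): 6 bp
  [10,19): 9 bp
  [19,27): 8 bp
  [27,36): 9 bp
  [36,45): 9 bp
  [45,52): 7 bp
  [52,66): 14 bp
  [66,73): 7 bp
  [73,80): 7 bp
  [80,103): 23 bp
  [103,112): 9 bp
  [112,119): 7 bp
  [119,129): 10 bp
  [129,137): 8 bp
  [137,144): 7 bp
  [144,147): 3 bp
  [147,150): 3 bp
  [150,159): 9 bp
  [159,165): 6 bp
  [165,175): 10 bp
  [175,188): 13 bp
  [188,194): 6 bp
  [194,202): 8 bp
  [202,212): 10 bp
  [212,222): 10 bp
  [222,225): 3 bp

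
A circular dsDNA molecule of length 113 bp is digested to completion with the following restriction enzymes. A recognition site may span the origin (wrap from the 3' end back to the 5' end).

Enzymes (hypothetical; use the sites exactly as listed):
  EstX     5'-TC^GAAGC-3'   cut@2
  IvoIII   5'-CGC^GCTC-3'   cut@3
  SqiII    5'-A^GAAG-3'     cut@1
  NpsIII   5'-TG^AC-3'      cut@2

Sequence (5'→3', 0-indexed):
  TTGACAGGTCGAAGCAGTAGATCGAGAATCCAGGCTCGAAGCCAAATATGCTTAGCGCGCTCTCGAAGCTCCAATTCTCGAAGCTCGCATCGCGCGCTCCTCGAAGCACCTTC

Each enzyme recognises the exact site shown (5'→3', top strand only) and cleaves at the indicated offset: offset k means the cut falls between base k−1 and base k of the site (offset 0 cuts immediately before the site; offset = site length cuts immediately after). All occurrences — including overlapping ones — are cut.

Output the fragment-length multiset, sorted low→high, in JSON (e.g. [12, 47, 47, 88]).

[6,7,7,14,15,16,21,27]

Site scan:
  EstX TCGAAGC/2: at [8, 35, 62, 77, 100] ⇒ [10, 37, 64, 79, 102]
  IvoIII CGCGCTC/3: at [55, 92] ⇒ [58, 95]
  SqiII (AGAAG, off=1): no sites
  NpsIII TGAC/2: at [1] ⇒ [3]

All cut coordinates (distinct, sorted): [3, 10, 37, 58, 64, 79, 95, 102]

Fragments:
  3→10: 7 bp
  10→37: 27 bp
  37→58: 21 bp
  58→64: 6 bp
  64→79: 15 bp
  79→95: 16 bp
  95→102: 7 bp
  102→3 (wrap): 113-102+3 = 14 bp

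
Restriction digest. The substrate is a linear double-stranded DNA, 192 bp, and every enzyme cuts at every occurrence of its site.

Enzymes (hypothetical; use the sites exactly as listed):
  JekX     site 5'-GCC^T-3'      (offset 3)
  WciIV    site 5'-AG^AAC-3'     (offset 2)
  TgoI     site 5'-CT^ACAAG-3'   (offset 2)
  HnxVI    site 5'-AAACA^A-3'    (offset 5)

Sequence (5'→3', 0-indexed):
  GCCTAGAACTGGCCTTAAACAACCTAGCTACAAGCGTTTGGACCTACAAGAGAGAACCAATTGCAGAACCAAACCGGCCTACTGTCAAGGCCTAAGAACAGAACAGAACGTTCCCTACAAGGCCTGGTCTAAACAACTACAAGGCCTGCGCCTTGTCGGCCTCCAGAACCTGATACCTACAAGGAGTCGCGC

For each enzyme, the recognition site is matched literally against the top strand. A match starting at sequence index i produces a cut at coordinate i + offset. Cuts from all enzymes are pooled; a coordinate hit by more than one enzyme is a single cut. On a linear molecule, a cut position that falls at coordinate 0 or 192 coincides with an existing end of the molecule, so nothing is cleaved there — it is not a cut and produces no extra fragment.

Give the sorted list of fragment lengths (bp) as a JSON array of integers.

[3,3,3,4,5,5,5,6,7,8,8,8,8,9,9,10,11,12,12,13,13,14,16]

Scan for sites:
  JekX (GCCT, off=3): starts [0, 11, 76, 89, 121, 143, 149, 158] → cuts [3, 14, 79, 92, 124, 146, 152, 161]
  WciIV (AGAAC, off=2): starts [4, 52, 64, 94, 99, 104, 164] → cuts [6, 54, 66, 96, 101, 106, 166]
  TgoI (CTACAAG, off=2): starts [27, 43, 114, 136, 176] → cuts [29, 45, 116, 138, 178]
  HnxVI (AAACAA, off=5): starts [16, 130] → cuts [21, 135]

All cut coordinates (distinct, sorted): [3, 6, 14, 21, 29, 45, 54, 66, 79, 92, 96, 101, 106, 116, 124, 135, 138, 146, 152, 161, 166, 178]

Fragments:
  [0,3): 3 bp
  [3,6): 3 bp
  [6,14): 8 bp
  [14,21): 7 bp
  [21,29): 8 bp
  [29,45): 16 bp
  [45,54): 9 bp
  [54,66): 12 bp
  [66,79): 13 bp
  [79,92): 13 bp
  [92,96): 4 bp
  [96,101): 5 bp
  [101,106): 5 bp
  [106,116): 10 bp
  [116,124): 8 bp
  [124,135): 11 bp
  [135,138): 3 bp
  [138,146): 8 bp
  [146,152): 6 bp
  [152,161): 9 bp
  [161,166): 5 bp
  [166,178): 12 bp
  [178,192): 14 bp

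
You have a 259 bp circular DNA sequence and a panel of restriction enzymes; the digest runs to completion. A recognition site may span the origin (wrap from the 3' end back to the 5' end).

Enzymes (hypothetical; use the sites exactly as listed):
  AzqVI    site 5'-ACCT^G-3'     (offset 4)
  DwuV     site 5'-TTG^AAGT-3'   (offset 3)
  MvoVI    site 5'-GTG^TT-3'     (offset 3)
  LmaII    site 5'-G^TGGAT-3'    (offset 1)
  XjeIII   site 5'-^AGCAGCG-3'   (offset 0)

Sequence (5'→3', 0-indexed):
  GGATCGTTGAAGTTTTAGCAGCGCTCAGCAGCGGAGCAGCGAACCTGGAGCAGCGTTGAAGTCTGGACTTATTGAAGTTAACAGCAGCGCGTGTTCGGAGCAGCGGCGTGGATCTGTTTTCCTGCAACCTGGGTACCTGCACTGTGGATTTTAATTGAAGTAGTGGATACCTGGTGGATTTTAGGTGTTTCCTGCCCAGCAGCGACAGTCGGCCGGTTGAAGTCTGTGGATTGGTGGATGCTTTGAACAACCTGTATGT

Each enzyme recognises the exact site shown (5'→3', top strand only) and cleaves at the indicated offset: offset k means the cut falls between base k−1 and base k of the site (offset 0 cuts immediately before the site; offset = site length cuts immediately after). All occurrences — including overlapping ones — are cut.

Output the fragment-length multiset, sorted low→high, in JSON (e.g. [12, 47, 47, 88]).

Scan for sites:
  AzqVI ACCTG/4: at [42, 126, 134, 168, 249] ⇒ [46, 130, 138, 172, 253]
  DwuV TTGAAGT/3: at [6, 55, 71, 154, 216] ⇒ [9, 58, 74, 157, 219]
  MvoVI GTGTT/3: at [90, 184] ⇒ [93, 187]
  LmaII GTGGAT/1: at [107, 143, 162, 173, 225, 233, 257] ⇒ [108, 144, 163, 174, 226, 234, 258]
  XjeIII AGCAGCG/0: at [16, 26, 34, 48, 82, 98, 197] ⇒ [16, 26, 34, 48, 82, 98, 197]

Pooled cuts: [9, 16, 26, 34, 46, 48, 58, 74, 82, 93, 98, 108, 130, 138, 144, 157, 163, 172, 174, 187, 197, 219, 226, 234, 253, 258]

Fragments:
  9→16: 7 bp
  16→26: 10 bp
  26→34: 8 bp
  34→46: 12 bp
  46→48: 2 bp
  48→58: 10 bp
  58→74: 16 bp
  74→82: 8 bp
  82→93: 11 bp
  93→98: 5 bp
  98→108: 10 bp
  108→130: 22 bp
  130→138: 8 bp
  138→144: 6 bp
  144→157: 13 bp
  157→163: 6 bp
  163→172: 9 bp
  172→174: 2 bp
  174→187: 13 bp
  187→197: 10 bp
  197→219: 22 bp
  219→226: 7 bp
  226→234: 8 bp
  234→253: 19 bp
  253→258: 5 bp
  258→9 (wrap): 259-258+9 = 10 bp

[2,2,5,5,6,6,7,7,8,8,8,8,9,10,10,10,10,10,11,12,13,13,16,19,22,22]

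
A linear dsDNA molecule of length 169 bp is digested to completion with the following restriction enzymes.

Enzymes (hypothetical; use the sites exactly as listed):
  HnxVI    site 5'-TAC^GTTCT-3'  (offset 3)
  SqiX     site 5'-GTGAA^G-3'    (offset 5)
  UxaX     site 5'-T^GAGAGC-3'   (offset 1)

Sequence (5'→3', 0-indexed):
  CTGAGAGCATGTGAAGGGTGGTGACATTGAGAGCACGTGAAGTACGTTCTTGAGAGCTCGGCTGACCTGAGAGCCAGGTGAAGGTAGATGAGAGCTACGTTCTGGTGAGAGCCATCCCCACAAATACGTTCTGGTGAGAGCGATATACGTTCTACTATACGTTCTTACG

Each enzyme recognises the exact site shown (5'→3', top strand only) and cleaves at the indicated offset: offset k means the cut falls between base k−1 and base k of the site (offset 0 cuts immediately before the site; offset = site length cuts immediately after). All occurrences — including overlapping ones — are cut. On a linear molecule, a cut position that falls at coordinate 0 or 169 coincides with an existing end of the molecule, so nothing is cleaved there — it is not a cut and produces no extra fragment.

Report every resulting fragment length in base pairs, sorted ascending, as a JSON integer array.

[2,4,6,7,8,8,9,9,12,13,13,13,13,14,17,21]

Scan for sites:
  HnxVI (TACGTTCT, off=3): starts [42, 95, 124, 145, 157] → cuts [45, 98, 127, 148, 160]
  SqiX (GTGAAG, off=5): starts [10, 36, 77] → cuts [15, 41, 82]
  UxaX (TGAGAGC, off=1): starts [1, 27, 50, 67, 88, 105, 134] → cuts [2, 28, 51, 68, 89, 106, 135]

All cut coordinates (distinct, sorted): [2, 15, 28, 41, 45, 51, 68, 82, 89, 98, 106, 127, 135, 148, 160]

Fragments:
  [0,2): 2 bp
  [2,15): 13 bp
  [15,28): 13 bp
  [28,41): 13 bp
  [41,45): 4 bp
  [45,51): 6 bp
  [51,68): 17 bp
  [68,82): 14 bp
  [82,89): 7 bp
  [89,98): 9 bp
  [98,106): 8 bp
  [106,127): 21 bp
  [127,135): 8 bp
  [135,148): 13 bp
  [148,160): 12 bp
  [160,169): 9 bp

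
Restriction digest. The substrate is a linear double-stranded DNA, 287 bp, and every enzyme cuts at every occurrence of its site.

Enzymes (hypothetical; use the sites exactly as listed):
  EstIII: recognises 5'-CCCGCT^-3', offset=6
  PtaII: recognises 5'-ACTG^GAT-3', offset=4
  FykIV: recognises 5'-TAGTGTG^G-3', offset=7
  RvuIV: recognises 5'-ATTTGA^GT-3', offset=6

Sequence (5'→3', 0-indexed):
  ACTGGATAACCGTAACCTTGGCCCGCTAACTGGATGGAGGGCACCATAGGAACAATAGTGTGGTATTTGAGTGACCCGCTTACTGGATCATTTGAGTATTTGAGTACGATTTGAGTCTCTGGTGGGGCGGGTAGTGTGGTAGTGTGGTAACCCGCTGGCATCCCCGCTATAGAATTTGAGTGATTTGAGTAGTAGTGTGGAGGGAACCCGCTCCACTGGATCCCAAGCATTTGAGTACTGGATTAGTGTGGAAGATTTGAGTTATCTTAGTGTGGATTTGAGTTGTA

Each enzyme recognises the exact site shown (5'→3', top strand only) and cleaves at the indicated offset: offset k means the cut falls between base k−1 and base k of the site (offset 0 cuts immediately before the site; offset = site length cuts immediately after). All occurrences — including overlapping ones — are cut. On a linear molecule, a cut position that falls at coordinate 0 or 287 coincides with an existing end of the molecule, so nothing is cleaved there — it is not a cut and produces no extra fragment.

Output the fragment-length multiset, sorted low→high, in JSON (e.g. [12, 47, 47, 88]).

Per-enzyme occurrences:
  EstIII CCCGCT/6: at [21, 74, 150, 162, 206] ⇒ [27, 80, 156, 168, 212]
  PtaII ACTGGAT/4: at [0, 28, 81, 214, 236] ⇒ [4, 32, 85, 218, 240]
  FykIV TAGTGTGG/7: at [55, 131, 139, 192, 243, 267] ⇒ [62, 138, 146, 199, 250, 274]
  RvuIV ATTTGAGT/6: at [64, 89, 97, 108, 173, 182, 228, 254, 275] ⇒ [70, 95, 103, 114, 179, 188, 234, 260, 281]

Pooled cuts: [4, 27, 32, 62, 70, 80, 85, 95, 103, 114, 138, 146, 156, 168, 179, 188, 199, 212, 218, 234, 240, 250, 260, 274, 281]

Fragments:
  [0,4): 4 bp
  [4,27): 23 bp
  [27,32): 5 bp
  [32,62): 30 bp
  [62,70): 8 bp
  [70,80): 10 bp
  [80,85): 5 bp
  [85,95): 10 bp
  [95,103): 8 bp
  [103,114): 11 bp
  [114,138): 24 bp
  [138,146): 8 bp
  [146,156): 10 bp
  [156,168): 12 bp
  [168,179): 11 bp
  [179,188): 9 bp
  [188,199): 11 bp
  [199,212): 13 bp
  [212,218): 6 bp
  [218,234): 16 bp
  [234,240): 6 bp
  [240,250): 10 bp
  [250,260): 10 bp
  [260,274): 14 bp
  [274,281): 7 bp
  [281,287): 6 bp

[4,5,5,6,6,6,7,8,8,8,9,10,10,10,10,10,11,11,11,12,13,14,16,23,24,30]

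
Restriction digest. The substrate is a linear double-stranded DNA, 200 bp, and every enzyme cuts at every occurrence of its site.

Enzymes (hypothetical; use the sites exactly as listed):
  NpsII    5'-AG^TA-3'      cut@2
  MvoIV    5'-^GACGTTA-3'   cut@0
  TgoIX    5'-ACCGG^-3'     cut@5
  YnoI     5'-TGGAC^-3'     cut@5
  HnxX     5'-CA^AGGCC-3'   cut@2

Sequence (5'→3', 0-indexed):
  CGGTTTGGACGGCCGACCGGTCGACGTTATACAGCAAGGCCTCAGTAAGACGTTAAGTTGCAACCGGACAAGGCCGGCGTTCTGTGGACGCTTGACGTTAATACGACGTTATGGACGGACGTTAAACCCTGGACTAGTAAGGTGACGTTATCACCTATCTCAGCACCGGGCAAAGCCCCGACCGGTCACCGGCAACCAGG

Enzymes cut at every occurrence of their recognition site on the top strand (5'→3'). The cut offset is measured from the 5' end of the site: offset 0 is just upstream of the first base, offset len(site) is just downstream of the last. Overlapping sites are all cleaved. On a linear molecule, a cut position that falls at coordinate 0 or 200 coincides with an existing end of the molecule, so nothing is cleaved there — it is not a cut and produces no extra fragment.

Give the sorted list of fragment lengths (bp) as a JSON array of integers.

[1,2,3,3,3,4,6,7,8,9,10,10,11,12,14,16,17,19,19,26]

Scan for sites:
  NpsII AGTA/2: at [43, 135] ⇒ [45, 137]
  MvoIV GACGTTA/0: at [22, 48, 93, 104, 117, 143] ⇒ [22, 48, 93, 104, 117, 143]
  TgoIX ACCGG/5: at [15, 62, 164, 180, 187] ⇒ [20, 67, 169, 185, 192]
  YnoI TGGAC/5: at [5, 84, 111, 129] ⇒ [10, 89, 116, 134]
  HnxX CAAGGCC/2: at [34, 68] ⇒ [36, 70]

All cut coordinates (distinct, sorted): [10, 20, 22, 36, 45, 48, 67, 70, 89, 93, 104, 116, 117, 134, 137, 143, 169, 185, 192]

Fragment lengths:
  [0,10): 10 bp
  [10,20): 10 bp
  [20,22): 2 bp
  [22,36): 14 bp
  [36,45): 9 bp
  [45,48): 3 bp
  [48,67): 19 bp
  [67,70): 3 bp
  [70,89): 19 bp
  [89,93): 4 bp
  [93,104): 11 bp
  [104,116): 12 bp
  [116,117): 1 bp
  [117,134): 17 bp
  [134,137): 3 bp
  [137,143): 6 bp
  [143,169): 26 bp
  [169,185): 16 bp
  [185,192): 7 bp
  [192,200): 8 bp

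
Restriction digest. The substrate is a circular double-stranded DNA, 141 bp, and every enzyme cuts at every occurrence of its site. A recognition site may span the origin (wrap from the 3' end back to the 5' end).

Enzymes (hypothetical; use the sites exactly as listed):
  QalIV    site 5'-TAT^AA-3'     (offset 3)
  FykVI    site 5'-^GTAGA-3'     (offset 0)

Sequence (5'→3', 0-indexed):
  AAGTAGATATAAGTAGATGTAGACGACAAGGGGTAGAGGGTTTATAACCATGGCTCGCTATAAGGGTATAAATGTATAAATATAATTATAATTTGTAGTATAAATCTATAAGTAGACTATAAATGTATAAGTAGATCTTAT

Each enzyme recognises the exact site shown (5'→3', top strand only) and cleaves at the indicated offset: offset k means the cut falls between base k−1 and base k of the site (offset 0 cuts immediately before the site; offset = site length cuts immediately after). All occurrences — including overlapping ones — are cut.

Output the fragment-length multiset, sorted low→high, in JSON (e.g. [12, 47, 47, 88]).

[2,2,2,2,6,6,6,8,8,8,8,8,9,11,12,13,14,16]

Scan for sites:
  QalIV TATAA/3: at [7, 42, 58, 66, 74, 80, 86, 98, 106, 117, 125, 138] ⇒ [0, 10, 45, 61, 69, 77, 83, 89, 101, 109, 120, 128]
  FykVI GTAGA/0: at [2, 12, 18, 32, 111, 130] ⇒ [2, 12, 18, 32, 111, 130]

Pooled cuts: [0, 2, 10, 12, 18, 32, 45, 61, 69, 77, 83, 89, 101, 109, 111, 120, 128, 130]

Fragments:
  0→2: 2 bp
  2→10: 8 bp
  10→12: 2 bp
  12→18: 6 bp
  18→32: 14 bp
  32→45: 13 bp
  45→61: 16 bp
  61→69: 8 bp
  69→77: 8 bp
  77→83: 6 bp
  83→89: 6 bp
  89→101: 12 bp
  101→109: 8 bp
  109→111: 2 bp
  111→120: 9 bp
  120→128: 8 bp
  128→130: 2 bp
  130→0 (wrap): 141-130+0 = 11 bp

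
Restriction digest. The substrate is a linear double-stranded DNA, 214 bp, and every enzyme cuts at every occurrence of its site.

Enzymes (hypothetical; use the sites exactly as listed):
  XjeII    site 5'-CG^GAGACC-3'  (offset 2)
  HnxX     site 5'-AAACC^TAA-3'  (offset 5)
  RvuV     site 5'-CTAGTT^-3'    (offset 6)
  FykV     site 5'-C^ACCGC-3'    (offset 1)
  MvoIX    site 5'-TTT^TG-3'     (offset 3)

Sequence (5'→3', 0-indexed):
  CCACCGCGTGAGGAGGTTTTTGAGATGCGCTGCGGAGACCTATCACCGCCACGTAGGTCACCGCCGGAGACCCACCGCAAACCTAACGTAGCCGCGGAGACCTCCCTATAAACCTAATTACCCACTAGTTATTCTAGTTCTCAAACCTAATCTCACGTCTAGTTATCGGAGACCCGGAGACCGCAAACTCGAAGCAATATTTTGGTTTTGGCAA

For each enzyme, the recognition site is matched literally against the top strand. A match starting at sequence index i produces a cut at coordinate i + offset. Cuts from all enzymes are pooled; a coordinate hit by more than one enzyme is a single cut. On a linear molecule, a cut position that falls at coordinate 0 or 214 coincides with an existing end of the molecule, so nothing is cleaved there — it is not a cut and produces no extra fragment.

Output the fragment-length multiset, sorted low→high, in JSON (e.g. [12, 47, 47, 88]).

Site scan:
  XjeII CGGAGACC/2: at [32, 64, 94, 166, 174] ⇒ [34, 66, 96, 168, 176]
  HnxX AAACCTAA/5: at [78, 109, 142] ⇒ [83, 114, 147]
  RvuV CTAGTT/6: at [124, 133, 158] ⇒ [130, 139, 164]
  FykV CACCGC/1: at [1, 43, 58, 72] ⇒ [2, 44, 59, 73]
  MvoIX TTTTG/3: at [17, 199, 205] ⇒ [20, 202, 208]

All cut coordinates (distinct, sorted): [2, 20, 34, 44, 59, 66, 73, 83, 96, 114, 130, 139, 147, 164, 168, 176, 202, 208]

Fragments:
  [0,2): 2 bp
  [2,20): 18 bp
  [20,34): 14 bp
  [34,44): 10 bp
  [44,59): 15 bp
  [59,66): 7 bp
  [66,73): 7 bp
  [73,83): 10 bp
  [83,96): 13 bp
  [96,114): 18 bp
  [114,130): 16 bp
  [130,139): 9 bp
  [139,147): 8 bp
  [147,164): 17 bp
  [164,168): 4 bp
  [168,176): 8 bp
  [176,202): 26 bp
  [202,208): 6 bp
  [208,214): 6 bp

[2,4,6,6,7,7,8,8,9,10,10,13,14,15,16,17,18,18,26]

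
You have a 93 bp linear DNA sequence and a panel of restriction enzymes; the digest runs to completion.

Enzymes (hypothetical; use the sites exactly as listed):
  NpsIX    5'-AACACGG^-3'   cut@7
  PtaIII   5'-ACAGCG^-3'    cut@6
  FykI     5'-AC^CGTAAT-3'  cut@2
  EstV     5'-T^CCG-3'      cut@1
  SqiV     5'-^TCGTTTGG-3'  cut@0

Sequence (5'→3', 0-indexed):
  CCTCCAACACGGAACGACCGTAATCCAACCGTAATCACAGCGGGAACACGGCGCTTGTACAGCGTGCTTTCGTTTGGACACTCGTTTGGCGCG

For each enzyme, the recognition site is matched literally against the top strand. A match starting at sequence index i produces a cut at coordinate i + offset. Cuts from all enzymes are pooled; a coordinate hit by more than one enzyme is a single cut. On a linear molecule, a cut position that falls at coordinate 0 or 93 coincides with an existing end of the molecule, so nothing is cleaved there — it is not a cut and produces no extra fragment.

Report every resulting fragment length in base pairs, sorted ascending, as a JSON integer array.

Scan for sites:
  NpsIX (AACACGG, off=7): starts [5, 44] → cuts [12, 51]
  PtaIII (ACAGCG, off=6): starts [36, 58] → cuts [42, 64]
  FykI (ACCGTAAT, off=2): starts [16, 27] → cuts [18, 29]
  EstV (TCCG, off=1): no sites
  SqiV (TCGTTTGG, off=0): starts [69, 81] → cuts [69, 81]

All cut coordinates (distinct, sorted): [12, 18, 29, 42, 51, 64, 69, 81]

Fragments:
  [0,12): 12 bp
  [12,18): 6 bp
  [18,29): 11 bp
  [29,42): 13 bp
  [42,51): 9 bp
  [51,64): 13 bp
  [64,69): 5 bp
  [69,81): 12 bp
  [81,93): 12 bp

[5,6,9,11,12,12,12,13,13]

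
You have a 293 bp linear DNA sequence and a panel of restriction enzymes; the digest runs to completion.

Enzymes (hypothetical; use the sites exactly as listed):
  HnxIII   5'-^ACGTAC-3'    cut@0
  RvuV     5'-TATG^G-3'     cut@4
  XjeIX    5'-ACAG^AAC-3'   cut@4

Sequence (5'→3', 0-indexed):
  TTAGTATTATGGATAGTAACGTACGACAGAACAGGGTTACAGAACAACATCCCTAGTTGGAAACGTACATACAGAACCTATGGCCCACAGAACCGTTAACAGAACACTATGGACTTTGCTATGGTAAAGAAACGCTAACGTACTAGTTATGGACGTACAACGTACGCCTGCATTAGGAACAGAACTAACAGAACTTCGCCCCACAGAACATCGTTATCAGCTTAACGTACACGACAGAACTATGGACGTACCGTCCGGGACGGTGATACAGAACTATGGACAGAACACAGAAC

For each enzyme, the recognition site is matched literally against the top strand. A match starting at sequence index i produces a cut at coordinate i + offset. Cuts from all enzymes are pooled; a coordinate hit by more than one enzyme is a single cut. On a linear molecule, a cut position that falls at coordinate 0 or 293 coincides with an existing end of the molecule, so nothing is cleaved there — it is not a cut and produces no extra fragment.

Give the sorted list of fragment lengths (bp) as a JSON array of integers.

Site scan:
  HnxIII (ACGTAC, off=0): starts [18, 62, 137, 152, 159, 224, 245] → cuts [18, 62, 137, 152, 159, 224, 245]
  RvuV (TATGG, off=4): starts [7, 78, 107, 119, 147, 240, 274] → cuts [11, 82, 111, 123, 151, 244, 278]
  XjeIX (ACAGAAC, off=4): starts [25, 38, 70, 86, 98, 178, 187, 202, 233, 267, 279, 286] → cuts [29, 42, 74, 90, 102, 182, 191, 206, 237, 271, 283, 290]

All cut coordinates (distinct, sorted): [11, 18, 29, 42, 62, 74, 82, 90, 102, 111, 123, 137, 151, 152, 159, 182, 191, 206, 224, 237, 244, 245, 271, 278, 283, 290]

Fragment lengths:
  [0,11): 11 bp
  [11,18): 7 bp
  [18,29): 11 bp
  [29,42): 13 bp
  [42,62): 20 bp
  [62,74): 12 bp
  [74,82): 8 bp
  [82,90): 8 bp
  [90,102): 12 bp
  [102,111): 9 bp
  [111,123): 12 bp
  [123,137): 14 bp
  [137,151): 14 bp
  [151,152): 1 bp
  [152,159): 7 bp
  [159,182): 23 bp
  [182,191): 9 bp
  [191,206): 15 bp
  [206,224): 18 bp
  [224,237): 13 bp
  [237,244): 7 bp
  [244,245): 1 bp
  [245,271): 26 bp
  [271,278): 7 bp
  [278,283): 5 bp
  [283,290): 7 bp
  [290,293): 3 bp

[1,1,3,5,7,7,7,7,7,8,8,9,9,11,11,12,12,12,13,13,14,14,15,18,20,23,26]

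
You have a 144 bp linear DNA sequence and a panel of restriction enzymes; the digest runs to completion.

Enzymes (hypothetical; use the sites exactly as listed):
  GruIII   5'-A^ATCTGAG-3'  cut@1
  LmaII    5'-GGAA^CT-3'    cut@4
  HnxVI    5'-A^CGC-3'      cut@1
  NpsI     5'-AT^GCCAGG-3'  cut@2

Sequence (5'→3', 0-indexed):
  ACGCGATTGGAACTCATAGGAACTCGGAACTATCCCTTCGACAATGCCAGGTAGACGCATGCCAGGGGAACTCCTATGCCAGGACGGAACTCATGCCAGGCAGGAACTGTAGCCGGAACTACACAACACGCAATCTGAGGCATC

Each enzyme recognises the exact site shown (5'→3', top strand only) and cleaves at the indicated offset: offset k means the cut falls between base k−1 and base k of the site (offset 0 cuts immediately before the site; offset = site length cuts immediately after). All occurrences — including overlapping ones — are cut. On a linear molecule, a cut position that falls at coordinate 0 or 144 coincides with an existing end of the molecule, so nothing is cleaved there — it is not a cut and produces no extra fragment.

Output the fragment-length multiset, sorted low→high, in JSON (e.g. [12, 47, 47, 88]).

[1,4,5,5,7,7,10,10,10,10,11,12,12,12,12,16]

Per-enzyme occurrences:
  GruIII AATCTGAG/1: at [131] ⇒ [132]
  LmaII GGAACT/4: at [8, 18, 25, 66, 85, 102, 114] ⇒ [12, 22, 29, 70, 89, 106, 118]
  HnxVI ACGC/1: at [0, 54, 127] ⇒ [1, 55, 128]
  NpsI ATGCCAGG/2: at [43, 58, 75, 92] ⇒ [45, 60, 77, 94]

All cut coordinates (distinct, sorted): [1, 12, 22, 29, 45, 55, 60, 70, 77, 89, 94, 106, 118, 128, 132]

Fragment lengths:
  [0,1): 1 bp
  [1,12): 11 bp
  [12,22): 10 bp
  [22,29): 7 bp
  [29,45): 16 bp
  [45,55): 10 bp
  [55,60): 5 bp
  [60,70): 10 bp
  [70,77): 7 bp
  [77,89): 12 bp
  [89,94): 5 bp
  [94,106): 12 bp
  [106,118): 12 bp
  [118,128): 10 bp
  [128,132): 4 bp
  [132,144): 12 bp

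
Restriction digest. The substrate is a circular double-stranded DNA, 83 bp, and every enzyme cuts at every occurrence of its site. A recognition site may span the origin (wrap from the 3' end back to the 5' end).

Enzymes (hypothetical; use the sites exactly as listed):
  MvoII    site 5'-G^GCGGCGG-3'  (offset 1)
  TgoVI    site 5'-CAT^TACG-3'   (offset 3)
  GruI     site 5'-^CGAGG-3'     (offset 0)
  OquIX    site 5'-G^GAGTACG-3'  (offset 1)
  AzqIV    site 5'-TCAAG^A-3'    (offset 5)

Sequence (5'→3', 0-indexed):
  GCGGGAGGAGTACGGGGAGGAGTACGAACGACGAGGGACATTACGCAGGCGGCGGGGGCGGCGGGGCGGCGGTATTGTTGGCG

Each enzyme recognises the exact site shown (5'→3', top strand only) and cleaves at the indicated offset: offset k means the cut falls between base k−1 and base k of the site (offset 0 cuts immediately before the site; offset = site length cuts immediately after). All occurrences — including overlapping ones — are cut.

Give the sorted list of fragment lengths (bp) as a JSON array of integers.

Scan for sites:
  MvoII (GGCGGCGG, off=1): starts [47, 56, 64, 79] → cuts [48, 57, 65, 80]
  TgoVI (CATTACG, off=3): starts [38] → cuts [41]
  GruI (CGAGG, off=0): starts [31] → cuts [31]
  OquIX (GGAGTACG, off=1): starts [6, 18] → cuts [7, 19]
  AzqIV (TCAAGA, off=5): no sites

Pooled cuts: [7, 19, 31, 41, 48, 57, 65, 80]

Fragment lengths:
  7→19: 12 bp
  19→31: 12 bp
  31→41: 10 bp
  41→48: 7 bp
  48→57: 9 bp
  57→65: 8 bp
  65→80: 15 bp
  80→7 (wrap): 83-80+7 = 10 bp

[7,8,9,10,10,12,12,15]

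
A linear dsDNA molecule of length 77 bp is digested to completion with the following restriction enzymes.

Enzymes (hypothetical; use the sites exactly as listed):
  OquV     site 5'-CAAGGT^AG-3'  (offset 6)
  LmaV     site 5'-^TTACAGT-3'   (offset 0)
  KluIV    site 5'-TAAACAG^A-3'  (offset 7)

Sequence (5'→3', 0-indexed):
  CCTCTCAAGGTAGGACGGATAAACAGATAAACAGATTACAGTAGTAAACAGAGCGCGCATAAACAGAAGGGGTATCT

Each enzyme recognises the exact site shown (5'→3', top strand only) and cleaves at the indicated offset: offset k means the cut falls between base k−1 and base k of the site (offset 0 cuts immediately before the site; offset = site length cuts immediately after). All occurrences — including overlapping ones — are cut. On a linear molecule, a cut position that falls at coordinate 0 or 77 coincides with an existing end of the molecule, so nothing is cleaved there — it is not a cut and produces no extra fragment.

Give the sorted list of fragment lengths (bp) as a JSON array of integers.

[1,8,11,11,15,15,16]

Per-enzyme occurrences:
  OquV CAAGGTAG/6: at [5] ⇒ [11]
  LmaV TTACAGT/0: at [35] ⇒ [35]
  KluIV TAAACAGA/7: at [19, 27, 44, 59] ⇒ [26, 34, 51, 66]

All cut coordinates (distinct, sorted): [11, 26, 34, 35, 51, 66]

Fragments:
  [0,11): 11 bp
  [11,26): 15 bp
  [26,34): 8 bp
  [34,35): 1 bp
  [35,51): 16 bp
  [51,66): 15 bp
  [66,77): 11 bp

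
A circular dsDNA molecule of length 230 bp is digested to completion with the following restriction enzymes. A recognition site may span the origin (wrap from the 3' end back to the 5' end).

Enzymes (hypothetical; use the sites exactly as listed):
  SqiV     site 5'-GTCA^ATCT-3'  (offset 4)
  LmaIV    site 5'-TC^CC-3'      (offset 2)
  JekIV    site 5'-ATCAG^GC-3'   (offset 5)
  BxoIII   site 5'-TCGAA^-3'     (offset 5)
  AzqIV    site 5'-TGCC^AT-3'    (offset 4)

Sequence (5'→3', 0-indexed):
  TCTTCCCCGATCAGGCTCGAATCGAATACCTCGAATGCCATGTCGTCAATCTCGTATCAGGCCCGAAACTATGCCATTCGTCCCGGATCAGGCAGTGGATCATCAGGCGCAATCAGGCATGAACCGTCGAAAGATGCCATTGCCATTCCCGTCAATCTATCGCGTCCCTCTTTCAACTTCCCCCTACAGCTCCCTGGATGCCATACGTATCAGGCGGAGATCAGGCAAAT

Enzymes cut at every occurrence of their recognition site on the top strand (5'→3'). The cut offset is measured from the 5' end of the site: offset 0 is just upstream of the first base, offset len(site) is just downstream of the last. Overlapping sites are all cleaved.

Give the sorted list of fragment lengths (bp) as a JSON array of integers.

[4,4,5,6,6,7,7,7,9,9,9,9,10,10,11,11,11,12,12,12,14,15,15,15]

Scan for sites:
  SqiV (GTCAATCT, off=4): starts [44, 150] → cuts [48, 154]
  LmaIV (TCCC, off=2): starts [3, 80, 146, 164, 178, 190] → cuts [5, 82, 148, 166, 180, 192]
  JekIV (ATCAGGC, off=5): starts [9, 55, 86, 101, 111, 208, 219] → cuts [14, 60, 91, 106, 116, 213, 224]
  BxoIII (TCGAA, off=5): starts [16, 21, 30, 126] → cuts [21, 26, 35, 131]
  AzqIV (TGCCAT, off=4): starts [35, 71, 134, 140, 198] → cuts [39, 75, 138, 144, 202]

Pooled cuts: [5, 14, 21, 26, 35, 39, 48, 60, 75, 82, 91, 106, 116, 131, 138, 144, 148, 154, 166, 180, 192, 202, 213, 224]

Fragments:
  5→14: 9 bp
  14→21: 7 bp
  21→26: 5 bp
  26→35: 9 bp
  35→39: 4 bp
  39→48: 9 bp
  48→60: 12 bp
  60→75: 15 bp
  75→82: 7 bp
  82→91: 9 bp
  91→106: 15 bp
  106→116: 10 bp
  116→131: 15 bp
  131→138: 7 bp
  138→144: 6 bp
  144→148: 4 bp
  148→154: 6 bp
  154→166: 12 bp
  166→180: 14 bp
  180→192: 12 bp
  192→202: 10 bp
  202→213: 11 bp
  213→224: 11 bp
  224→5 (wrap): 230-224+5 = 11 bp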